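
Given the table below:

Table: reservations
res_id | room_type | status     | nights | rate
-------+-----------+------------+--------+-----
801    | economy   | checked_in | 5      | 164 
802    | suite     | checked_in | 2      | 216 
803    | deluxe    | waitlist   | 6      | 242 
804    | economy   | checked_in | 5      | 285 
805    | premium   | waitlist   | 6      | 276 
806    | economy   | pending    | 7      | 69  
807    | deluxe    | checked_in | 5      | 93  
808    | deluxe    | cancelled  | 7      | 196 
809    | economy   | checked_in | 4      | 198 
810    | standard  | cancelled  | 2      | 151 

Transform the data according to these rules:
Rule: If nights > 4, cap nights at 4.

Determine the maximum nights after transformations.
4

Step 1: Original maximum nights = 7
Step 2: Apply cap at 4
Step 3: 7 records had nights > 4 and were capped
Step 4: Maximum after transformation = 4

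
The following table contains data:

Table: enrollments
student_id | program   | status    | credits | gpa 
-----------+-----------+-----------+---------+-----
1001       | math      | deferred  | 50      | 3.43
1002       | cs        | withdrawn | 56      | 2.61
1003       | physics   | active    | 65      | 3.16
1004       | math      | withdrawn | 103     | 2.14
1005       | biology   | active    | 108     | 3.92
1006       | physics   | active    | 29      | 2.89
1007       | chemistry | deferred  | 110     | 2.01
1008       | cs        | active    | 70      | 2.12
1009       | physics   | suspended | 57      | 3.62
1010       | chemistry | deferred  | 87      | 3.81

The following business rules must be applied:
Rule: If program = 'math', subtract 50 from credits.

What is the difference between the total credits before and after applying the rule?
100

Step 1: Original sum of credits = 735
Step 2: 2 records have program = 'math'
Step 3: Each affected record changes by -50
Step 4: Total change = 2 × -50 = -100
Step 5: New sum = 735 + -100 = 635
Step 6: Difference = |635 - 735| = 100
        (Sum decreased by 100)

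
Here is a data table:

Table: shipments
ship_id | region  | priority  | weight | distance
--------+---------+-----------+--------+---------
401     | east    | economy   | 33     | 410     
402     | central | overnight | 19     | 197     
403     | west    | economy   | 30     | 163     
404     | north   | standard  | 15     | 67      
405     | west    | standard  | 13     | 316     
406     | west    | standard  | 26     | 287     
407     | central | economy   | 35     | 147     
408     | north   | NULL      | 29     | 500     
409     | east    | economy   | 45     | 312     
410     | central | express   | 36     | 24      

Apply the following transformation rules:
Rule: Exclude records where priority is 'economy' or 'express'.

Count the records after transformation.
5

Step 1: Count records to exclude
  - 4 (economy) + 1 (express) = 5 records
Step 2: Total records: 10
Step 3: Remaining = 10 - 5 = 5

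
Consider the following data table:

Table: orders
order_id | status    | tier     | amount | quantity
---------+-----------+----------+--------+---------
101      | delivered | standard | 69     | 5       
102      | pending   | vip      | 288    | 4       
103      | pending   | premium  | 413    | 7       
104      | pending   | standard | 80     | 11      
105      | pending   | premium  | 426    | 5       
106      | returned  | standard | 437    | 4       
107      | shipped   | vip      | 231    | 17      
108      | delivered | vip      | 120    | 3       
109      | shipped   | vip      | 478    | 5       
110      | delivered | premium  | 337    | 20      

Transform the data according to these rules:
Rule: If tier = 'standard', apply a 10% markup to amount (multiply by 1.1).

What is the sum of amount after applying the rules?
2937.6

Step 1: Records with tier = 'standard' have total amount = 586
Step 2: Apply multiplier: 586 × 1.1 = 644.6
Step 3: Other records total: 2293
Step 4: Final sum = 644.6 + 2293 = 2937.6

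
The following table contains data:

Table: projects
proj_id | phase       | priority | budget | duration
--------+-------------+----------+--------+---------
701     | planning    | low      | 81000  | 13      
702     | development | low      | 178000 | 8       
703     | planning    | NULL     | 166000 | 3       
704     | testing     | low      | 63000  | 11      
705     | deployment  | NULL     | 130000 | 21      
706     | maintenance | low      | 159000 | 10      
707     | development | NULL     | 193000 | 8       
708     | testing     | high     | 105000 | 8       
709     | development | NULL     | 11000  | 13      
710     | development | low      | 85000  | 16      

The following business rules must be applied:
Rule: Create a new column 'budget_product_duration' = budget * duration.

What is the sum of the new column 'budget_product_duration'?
11875000

Step 1: For each record, compute budget * duration
Example calculations:
  81000 * 13 = 1053000
  178000 * 8 = 1424000
  166000 * 3 = 498000
  ...
Step 2: Sum all derived values
Step 3: Total = 11875000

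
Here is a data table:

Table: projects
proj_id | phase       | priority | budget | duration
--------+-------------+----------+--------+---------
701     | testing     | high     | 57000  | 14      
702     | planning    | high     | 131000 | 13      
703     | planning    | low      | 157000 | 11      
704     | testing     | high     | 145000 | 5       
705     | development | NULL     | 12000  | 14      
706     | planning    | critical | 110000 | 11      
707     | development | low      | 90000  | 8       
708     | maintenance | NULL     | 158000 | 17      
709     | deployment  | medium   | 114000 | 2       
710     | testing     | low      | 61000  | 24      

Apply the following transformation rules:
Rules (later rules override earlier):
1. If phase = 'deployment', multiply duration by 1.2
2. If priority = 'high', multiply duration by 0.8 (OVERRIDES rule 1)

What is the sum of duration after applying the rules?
113.0

Step 1: Rule 2 takes priority for records with priority = 'high'
  - 3 records: 32 × 0.8 = 25.6
Step 2: Rule 1 applies to remaining records with phase = 'deployment'
  - 1 records: 2 × 1.2 = 2.4
Step 3: Other records unchanged: 85
Step 4: Final sum = 25.6 + 2.4 + 85 = 113.0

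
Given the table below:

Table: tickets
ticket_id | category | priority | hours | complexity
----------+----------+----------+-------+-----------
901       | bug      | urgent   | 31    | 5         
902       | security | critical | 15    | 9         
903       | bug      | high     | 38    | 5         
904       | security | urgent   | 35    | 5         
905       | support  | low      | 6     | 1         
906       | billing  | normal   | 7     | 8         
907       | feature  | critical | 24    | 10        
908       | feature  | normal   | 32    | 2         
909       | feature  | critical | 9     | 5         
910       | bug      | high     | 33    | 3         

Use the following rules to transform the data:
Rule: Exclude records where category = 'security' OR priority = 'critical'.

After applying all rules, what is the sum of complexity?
24

Step 1: Find records where category = 'security' OR priority = 'critical'
Step 2: 4 records match, summing to 29
Step 3: Original sum: 53
Step 4: Remaining sum = 53 - 29 = 24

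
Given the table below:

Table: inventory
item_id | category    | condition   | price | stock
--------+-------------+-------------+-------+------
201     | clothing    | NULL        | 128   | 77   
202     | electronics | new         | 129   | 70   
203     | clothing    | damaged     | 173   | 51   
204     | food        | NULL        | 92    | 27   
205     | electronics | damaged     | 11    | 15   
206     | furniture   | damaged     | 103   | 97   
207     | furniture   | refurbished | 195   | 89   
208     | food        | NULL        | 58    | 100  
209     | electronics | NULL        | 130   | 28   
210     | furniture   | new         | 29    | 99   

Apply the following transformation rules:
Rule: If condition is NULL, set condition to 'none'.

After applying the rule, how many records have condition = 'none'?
4

Step 1: Count records where condition IS NULL
Step 2: Found 4 records with NULL condition
Step 3: These records will have condition set to 'none'
Step 4: Records already having condition = 'none': 0
Step 5: Answer: 4 + 0 = 4 records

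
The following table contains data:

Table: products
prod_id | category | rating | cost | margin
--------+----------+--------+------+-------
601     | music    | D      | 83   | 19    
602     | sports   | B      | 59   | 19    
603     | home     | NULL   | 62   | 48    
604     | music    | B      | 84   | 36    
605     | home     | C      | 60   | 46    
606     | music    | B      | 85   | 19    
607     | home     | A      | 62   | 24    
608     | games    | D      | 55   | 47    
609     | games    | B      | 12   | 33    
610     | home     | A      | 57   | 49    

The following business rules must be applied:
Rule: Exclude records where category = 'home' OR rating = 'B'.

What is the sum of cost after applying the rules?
138

Step 1: Find records where category = 'home' OR rating = 'B'
Step 2: 8 records match, summing to 481
Step 3: Original sum: 619
Step 4: Remaining sum = 619 - 481 = 138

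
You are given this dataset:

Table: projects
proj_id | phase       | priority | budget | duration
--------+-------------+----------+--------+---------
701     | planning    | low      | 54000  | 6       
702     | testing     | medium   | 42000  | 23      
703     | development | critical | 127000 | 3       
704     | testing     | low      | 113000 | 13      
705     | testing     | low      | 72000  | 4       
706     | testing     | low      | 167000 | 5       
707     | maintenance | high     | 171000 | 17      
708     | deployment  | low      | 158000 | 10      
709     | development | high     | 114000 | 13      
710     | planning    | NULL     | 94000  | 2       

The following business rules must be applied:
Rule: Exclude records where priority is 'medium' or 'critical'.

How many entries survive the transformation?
8

Step 1: Count records to exclude
  - 1 (medium) + 1 (critical) = 2 records
Step 2: Total records: 10
Step 3: Remaining = 10 - 2 = 8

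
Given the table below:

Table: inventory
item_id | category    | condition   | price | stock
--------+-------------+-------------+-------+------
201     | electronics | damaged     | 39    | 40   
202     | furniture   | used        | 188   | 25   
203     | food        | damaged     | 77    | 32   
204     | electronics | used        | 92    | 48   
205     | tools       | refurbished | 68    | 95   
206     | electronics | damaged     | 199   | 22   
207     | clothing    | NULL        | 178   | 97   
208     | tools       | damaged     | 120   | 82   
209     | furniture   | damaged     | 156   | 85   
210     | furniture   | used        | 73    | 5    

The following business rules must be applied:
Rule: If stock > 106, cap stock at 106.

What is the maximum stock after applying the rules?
97

Step 1: Original maximum stock = 97
Step 2: Check cap of 106 against maximum
Step 3: No records exceed the cap (max 97 <= cap 106), so no capping applies
Step 4: Maximum after transformation = 97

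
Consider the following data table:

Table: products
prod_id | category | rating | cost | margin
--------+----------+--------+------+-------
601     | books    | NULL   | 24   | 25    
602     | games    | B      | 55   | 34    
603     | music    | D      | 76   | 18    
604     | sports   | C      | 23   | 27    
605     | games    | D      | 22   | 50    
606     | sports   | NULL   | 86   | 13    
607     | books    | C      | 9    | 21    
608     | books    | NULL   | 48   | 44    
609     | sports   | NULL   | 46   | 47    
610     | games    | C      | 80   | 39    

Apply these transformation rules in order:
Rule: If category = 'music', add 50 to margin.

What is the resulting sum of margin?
368

Step 1: Count records where category = 'music': 1
Step 2: Total bonus added: 1 × 50 = 50
Step 3: Original sum of margin: 318
Step 4: Final sum = 318 + 50 = 368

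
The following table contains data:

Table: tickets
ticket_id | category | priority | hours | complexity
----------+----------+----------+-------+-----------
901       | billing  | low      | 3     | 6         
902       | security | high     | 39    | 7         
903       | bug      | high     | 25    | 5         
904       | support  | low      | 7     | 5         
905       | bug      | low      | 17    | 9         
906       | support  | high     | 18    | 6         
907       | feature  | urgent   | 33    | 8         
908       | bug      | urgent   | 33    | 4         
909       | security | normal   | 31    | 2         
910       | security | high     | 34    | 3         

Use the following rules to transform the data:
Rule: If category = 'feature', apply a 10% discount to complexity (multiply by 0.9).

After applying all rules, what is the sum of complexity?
54.2

Step 1: Records with category = 'feature' have total complexity = 8
Step 2: Apply multiplier: 8 × 0.9 = 7.2
Step 3: Other records total: 47
Step 4: Final sum = 7.2 + 47 = 54.2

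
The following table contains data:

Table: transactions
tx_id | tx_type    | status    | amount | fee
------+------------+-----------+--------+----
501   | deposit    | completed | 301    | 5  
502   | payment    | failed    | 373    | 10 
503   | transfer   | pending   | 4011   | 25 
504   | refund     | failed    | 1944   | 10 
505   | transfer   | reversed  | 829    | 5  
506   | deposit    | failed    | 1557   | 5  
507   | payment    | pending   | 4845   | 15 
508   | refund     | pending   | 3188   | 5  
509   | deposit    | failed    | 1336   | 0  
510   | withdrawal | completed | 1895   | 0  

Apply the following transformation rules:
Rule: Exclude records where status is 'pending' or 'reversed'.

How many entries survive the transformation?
6

Step 1: Count records to exclude
  - 3 (pending) + 1 (reversed) = 4 records
Step 2: Total records: 10
Step 3: Remaining = 10 - 4 = 6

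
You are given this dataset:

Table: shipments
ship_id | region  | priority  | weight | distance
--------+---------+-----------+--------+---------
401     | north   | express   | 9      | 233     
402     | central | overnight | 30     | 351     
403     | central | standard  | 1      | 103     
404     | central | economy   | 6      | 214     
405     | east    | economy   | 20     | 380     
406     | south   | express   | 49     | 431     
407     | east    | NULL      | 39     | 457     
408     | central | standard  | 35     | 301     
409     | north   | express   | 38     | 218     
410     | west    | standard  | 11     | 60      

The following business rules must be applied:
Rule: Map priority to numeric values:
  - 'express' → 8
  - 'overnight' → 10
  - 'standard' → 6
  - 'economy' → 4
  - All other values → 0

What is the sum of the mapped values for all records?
60

Step 1: Apply mapping to each record
Step 2: Count by status:
  'express': 3 records × 8 = 24
  'overnight': 1 records × 10 = 10
  'standard': 3 records × 6 = 18
  'economy': 2 records × 4 = 8
Step 3: Sum all mapped values = 60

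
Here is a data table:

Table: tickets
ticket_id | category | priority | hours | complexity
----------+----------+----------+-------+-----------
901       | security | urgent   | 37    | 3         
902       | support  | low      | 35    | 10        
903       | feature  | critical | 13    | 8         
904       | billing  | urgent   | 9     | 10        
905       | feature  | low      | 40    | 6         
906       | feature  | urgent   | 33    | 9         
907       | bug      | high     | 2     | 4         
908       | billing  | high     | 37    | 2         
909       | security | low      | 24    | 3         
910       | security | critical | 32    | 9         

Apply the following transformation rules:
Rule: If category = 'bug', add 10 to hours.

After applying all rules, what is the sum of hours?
272

Step 1: Count records where category = 'bug': 1
Step 2: Total bonus added: 1 × 10 = 10
Step 3: Original sum of hours: 262
Step 4: Final sum = 262 + 10 = 272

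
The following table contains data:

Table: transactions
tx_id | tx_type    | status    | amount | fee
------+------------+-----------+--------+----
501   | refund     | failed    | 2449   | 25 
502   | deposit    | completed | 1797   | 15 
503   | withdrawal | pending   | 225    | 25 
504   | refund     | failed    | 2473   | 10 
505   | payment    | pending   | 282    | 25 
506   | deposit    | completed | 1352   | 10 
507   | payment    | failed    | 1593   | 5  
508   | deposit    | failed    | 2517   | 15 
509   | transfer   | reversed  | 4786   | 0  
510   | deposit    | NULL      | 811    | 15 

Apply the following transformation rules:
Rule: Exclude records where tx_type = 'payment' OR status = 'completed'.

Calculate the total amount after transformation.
13261

Step 1: Find records where tx_type = 'payment' OR status = 'completed'
Step 2: 4 records match, summing to 5024
Step 3: Original sum: 18285
Step 4: Remaining sum = 18285 - 5024 = 13261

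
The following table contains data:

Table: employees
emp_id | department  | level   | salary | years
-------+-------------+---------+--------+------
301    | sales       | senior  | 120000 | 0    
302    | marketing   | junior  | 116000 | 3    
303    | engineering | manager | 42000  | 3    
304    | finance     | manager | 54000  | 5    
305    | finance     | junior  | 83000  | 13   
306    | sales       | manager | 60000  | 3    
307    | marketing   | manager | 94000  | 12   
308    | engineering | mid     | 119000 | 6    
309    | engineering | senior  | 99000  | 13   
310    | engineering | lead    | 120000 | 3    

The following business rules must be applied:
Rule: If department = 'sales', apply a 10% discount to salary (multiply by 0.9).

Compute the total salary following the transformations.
889000.0

Step 1: Records with department = 'sales' have total salary = 180000
Step 2: Apply multiplier: 180000 × 0.9 = 162000.0
Step 3: Other records total: 727000
Step 4: Final sum = 162000.0 + 727000 = 889000.0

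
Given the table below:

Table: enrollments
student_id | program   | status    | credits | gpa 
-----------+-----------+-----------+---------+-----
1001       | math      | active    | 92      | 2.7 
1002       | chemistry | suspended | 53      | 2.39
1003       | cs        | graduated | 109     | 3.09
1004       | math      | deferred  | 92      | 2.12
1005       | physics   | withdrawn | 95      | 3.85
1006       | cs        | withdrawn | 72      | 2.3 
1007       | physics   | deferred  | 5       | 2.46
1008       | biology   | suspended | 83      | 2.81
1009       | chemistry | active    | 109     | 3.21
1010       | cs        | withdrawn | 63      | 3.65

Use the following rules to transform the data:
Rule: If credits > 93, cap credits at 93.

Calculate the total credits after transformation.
739

Step 1: 3 records have credits > 93
Step 2: These records originally summed to 313
Step 3: After capping: 3 × 93 = 279
Step 4: Unaffected records sum: 460
Step 5: Final sum = 279 + 460 = 739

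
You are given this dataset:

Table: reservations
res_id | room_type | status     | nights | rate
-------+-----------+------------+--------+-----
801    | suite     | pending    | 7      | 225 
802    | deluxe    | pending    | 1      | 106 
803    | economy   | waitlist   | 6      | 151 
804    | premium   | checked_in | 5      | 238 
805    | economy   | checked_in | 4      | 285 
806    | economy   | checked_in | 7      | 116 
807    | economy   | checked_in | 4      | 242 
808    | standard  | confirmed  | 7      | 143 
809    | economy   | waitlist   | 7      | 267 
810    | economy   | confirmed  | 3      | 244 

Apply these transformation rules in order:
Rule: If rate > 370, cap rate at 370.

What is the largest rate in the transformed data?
285

Step 1: Original maximum rate = 285
Step 2: Check cap of 370 against maximum
Step 3: No records exceed the cap (max 285 <= cap 370), so no capping applies
Step 4: Maximum after transformation = 285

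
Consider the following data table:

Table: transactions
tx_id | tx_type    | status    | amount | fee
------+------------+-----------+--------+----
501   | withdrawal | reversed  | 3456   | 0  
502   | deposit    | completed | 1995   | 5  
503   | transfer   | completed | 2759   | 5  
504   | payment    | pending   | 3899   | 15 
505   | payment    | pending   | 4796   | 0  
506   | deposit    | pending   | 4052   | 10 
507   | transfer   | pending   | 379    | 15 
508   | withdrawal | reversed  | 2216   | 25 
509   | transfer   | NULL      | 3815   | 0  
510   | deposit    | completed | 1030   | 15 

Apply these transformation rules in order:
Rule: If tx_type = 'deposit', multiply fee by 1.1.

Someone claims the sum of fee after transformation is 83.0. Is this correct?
No, the correct result is 93.0.

Step 1: Calculate the correct sum after transformation
Step 2: Apply multiplier 1.1 to records where tx_type = 'deposit'
Step 3: Correct result = 93.0
Step 4: Claimed result = 83.0
Step 5: 93.0 ≠ 83.0
Conclusion: The claimed result is incorrect. The correct answer is 93.0.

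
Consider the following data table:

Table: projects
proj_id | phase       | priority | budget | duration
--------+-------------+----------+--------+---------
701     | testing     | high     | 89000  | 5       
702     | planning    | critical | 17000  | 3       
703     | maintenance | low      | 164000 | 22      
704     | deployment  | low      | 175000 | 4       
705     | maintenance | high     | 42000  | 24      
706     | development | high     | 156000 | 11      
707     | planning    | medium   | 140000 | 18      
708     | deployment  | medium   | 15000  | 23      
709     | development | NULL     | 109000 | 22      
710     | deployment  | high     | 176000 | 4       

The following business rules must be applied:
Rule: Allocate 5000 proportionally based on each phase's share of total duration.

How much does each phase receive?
deployment: 1139.71, development: 1213.24, maintenance: 1691.18, planning: 772.06, testing: 183.82

Step 1: Calculate total duration = 136
Step 2: Calculate each phase's proportion:
  deployment: 31/136 = 22.79% → 1139.71
  development: 33/136 = 24.26% → 1213.24
  maintenance: 46/136 = 33.82% → 1691.18
  planning: 21/136 = 15.44% → 772.06
  testing: 5/136 = 3.68% → 183.82
Step 3: Verify: sum of allocations ≈ 5000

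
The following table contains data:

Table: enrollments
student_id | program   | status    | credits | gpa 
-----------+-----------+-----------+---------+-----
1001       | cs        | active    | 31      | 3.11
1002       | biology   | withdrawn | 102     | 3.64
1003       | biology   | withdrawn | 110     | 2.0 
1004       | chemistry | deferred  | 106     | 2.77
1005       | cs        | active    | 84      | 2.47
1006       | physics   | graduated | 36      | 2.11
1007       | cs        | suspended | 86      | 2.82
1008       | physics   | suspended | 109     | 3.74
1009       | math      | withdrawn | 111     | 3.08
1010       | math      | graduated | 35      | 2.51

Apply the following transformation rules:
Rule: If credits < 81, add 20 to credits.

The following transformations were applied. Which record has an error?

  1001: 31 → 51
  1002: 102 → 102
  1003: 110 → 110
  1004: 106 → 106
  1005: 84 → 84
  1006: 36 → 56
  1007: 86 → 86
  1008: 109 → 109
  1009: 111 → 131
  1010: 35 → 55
Record 1009 has an error. The correct transformed value should be 111, not 131.

Step 1: Check each record against the rule
Step 2: Record 1009 has credits = 111
Step 3: Since 111 >= 81, the bonus should not have been applied
Step 4: Correct value = 111, but claimed value = 131
Conclusion: Record 1009 has the error.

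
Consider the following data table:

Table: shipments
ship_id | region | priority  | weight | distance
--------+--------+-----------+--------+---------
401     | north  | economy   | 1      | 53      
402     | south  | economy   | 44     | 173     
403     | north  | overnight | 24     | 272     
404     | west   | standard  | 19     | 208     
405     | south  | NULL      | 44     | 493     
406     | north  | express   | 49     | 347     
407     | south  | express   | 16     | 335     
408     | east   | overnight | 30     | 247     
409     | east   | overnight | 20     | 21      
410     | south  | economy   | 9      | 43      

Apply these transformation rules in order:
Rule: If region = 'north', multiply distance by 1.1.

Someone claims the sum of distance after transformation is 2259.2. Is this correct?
Yes, the result is correct.

Step 1: Calculate the correct sum after transformation
Step 2: Apply multiplier 1.1 to records where region = 'north'
Step 3: Correct result = 2259.2
Step 4: Claimed result = 2259.2
Step 5: 2259.2 = 2259.2 ✓
Conclusion: The claimed result is correct.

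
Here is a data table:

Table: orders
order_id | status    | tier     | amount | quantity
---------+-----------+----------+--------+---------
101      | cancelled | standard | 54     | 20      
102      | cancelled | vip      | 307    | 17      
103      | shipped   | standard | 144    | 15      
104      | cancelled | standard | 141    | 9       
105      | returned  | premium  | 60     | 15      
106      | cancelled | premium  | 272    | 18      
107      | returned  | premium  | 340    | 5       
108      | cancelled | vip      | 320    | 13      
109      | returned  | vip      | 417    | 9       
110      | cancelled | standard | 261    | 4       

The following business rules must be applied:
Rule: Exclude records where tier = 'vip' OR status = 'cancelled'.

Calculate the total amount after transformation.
544

Step 1: Find records where tier = 'vip' OR status = 'cancelled'
Step 2: 7 records match, summing to 1772
Step 3: Original sum: 2316
Step 4: Remaining sum = 2316 - 1772 = 544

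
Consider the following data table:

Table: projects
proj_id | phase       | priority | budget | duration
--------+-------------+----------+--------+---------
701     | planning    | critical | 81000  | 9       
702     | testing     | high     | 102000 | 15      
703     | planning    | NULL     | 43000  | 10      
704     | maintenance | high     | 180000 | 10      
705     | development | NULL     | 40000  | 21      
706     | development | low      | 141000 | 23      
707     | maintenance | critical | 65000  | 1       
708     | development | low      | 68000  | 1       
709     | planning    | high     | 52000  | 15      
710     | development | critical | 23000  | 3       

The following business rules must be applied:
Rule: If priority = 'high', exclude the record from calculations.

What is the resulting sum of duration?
68

Step 1: Identify records where priority = 'high'
Step 2: The excluded records sum to 40
Step 3: Original total duration = 108
Step 4: Remaining total = 108 - 40 = 68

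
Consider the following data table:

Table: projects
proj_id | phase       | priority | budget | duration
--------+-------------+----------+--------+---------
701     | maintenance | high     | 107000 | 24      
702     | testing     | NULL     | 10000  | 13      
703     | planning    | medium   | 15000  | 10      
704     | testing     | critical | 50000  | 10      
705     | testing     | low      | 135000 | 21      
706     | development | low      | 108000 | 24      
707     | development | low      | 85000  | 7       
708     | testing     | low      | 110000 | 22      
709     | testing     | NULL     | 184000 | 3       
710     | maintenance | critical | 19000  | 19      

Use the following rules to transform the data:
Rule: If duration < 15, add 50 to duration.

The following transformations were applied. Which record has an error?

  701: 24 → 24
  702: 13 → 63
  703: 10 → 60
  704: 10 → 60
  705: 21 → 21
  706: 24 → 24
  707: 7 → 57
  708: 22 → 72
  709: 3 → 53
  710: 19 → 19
Record 708 has an error. The correct transformed value should be 22, not 72.

Step 1: Check each record against the rule
Step 2: Record 708 has duration = 22
Step 3: Since 22 >= 15, the bonus should not have been applied
Step 4: Correct value = 22, but claimed value = 72
Conclusion: Record 708 has the error.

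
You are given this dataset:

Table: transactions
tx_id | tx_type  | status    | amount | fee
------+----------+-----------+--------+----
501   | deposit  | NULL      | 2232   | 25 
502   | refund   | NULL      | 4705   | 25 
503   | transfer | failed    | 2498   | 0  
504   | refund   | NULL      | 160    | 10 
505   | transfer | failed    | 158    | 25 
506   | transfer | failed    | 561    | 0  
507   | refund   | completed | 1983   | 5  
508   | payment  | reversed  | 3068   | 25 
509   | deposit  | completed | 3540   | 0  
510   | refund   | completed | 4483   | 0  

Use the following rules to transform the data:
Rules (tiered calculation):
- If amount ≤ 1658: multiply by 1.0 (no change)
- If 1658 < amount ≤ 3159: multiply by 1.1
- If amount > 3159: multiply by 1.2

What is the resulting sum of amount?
26911.7

Step 1: Tier 1 (amount ≤ 1658): 3 records, sum = 879 × 1.0 = 879.0
Step 2: Tier 2 (1658 < amount ≤ 3159): 4 records, sum = 9781 × 1.1 = 10759.1
Step 3: Tier 3 (amount > 3159): 3 records, sum = 12728 × 1.2 = 15273.6
Step 4: Final sum = 879.0 + 10759.1 + 15273.6 = 26911.7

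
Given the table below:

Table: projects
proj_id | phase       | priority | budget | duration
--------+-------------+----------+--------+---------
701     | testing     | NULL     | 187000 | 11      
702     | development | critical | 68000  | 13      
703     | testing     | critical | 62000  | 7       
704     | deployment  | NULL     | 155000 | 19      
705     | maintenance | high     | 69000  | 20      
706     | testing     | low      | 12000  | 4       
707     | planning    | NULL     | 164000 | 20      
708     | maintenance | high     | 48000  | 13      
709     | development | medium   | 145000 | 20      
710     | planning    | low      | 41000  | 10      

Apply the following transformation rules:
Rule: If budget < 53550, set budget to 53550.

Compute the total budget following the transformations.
1010650

Step 1: 3 records have budget < 53550
Step 2: These records originally summed to 101000
Step 3: After setting to minimum: 3 × 53550 = 160650
Step 4: Unaffected records sum: 850000
Step 5: Final sum = 160650 + 850000 = 1010650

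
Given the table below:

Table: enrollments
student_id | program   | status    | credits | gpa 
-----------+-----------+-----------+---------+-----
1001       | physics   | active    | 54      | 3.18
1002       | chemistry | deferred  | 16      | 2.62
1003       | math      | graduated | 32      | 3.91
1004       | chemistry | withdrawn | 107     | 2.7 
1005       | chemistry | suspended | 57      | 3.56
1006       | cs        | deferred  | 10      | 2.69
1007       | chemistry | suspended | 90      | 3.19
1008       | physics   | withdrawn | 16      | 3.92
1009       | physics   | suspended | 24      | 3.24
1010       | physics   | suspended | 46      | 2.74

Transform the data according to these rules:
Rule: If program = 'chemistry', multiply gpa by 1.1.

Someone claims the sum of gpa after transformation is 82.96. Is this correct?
No, the correct result is 32.96.

Step 1: Calculate the correct sum after transformation
Step 2: Apply multiplier 1.1 to records where program = 'chemistry'
Step 3: Correct result = 32.96
Step 4: Claimed result = 82.96
Step 5: 32.96 ≠ 82.96
Conclusion: The claimed result is incorrect. The correct answer is 32.96.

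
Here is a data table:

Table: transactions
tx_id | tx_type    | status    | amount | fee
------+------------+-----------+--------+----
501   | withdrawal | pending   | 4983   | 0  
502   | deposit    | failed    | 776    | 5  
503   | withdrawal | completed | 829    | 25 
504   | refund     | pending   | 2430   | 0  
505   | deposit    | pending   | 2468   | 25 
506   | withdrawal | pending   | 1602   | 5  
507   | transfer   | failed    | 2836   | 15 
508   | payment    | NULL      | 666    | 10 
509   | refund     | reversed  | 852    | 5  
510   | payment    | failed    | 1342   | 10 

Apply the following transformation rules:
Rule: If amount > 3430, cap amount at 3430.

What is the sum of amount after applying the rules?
17231

Step 1: 1 records have amount > 3430
Step 2: These records originally summed to 4983
Step 3: After capping: 1 × 3430 = 3430
Step 4: Unaffected records sum: 13801
Step 5: Final sum = 3430 + 13801 = 17231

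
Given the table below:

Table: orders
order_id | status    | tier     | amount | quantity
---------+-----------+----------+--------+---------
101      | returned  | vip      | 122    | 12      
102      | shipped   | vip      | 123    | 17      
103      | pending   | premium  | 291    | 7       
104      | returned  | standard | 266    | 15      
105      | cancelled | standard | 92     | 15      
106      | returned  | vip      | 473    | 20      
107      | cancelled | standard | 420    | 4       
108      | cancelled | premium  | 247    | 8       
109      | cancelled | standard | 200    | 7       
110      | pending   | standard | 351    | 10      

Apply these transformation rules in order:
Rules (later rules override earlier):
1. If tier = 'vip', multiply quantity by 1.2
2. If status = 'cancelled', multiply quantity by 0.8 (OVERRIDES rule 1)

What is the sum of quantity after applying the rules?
118.0

Step 1: Rule 2 takes priority for records with status = 'cancelled'
  - 4 records: 34 × 0.8 = 27.2
Step 2: Rule 1 applies to remaining records with tier = 'vip'
  - 3 records: 49 × 1.2 = 58.8
Step 3: Other records unchanged: 32
Step 4: Final sum = 27.2 + 58.8 + 32 = 118.0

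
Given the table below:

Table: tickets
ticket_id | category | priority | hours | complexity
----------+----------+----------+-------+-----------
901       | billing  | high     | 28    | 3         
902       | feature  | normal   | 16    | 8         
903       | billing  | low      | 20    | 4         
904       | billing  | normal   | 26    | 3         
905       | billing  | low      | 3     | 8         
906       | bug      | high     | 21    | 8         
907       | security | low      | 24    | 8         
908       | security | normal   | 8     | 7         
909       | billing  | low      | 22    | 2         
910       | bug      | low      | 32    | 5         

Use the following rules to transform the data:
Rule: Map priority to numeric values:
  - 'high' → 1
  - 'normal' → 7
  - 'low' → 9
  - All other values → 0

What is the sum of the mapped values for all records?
68

Step 1: Apply mapping to each record
Step 2: Count by status:
  'high': 2 records × 1 = 2
  'normal': 3 records × 7 = 21
  'low': 5 records × 9 = 45
Step 3: Sum all mapped values = 68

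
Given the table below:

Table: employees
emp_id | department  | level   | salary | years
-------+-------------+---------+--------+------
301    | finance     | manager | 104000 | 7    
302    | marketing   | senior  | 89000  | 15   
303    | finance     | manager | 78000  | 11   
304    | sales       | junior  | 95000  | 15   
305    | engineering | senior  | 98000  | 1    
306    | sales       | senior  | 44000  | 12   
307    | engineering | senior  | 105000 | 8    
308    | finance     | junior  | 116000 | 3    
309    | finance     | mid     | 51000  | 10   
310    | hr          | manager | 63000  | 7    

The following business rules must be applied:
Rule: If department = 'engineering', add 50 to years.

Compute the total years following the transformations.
189

Step 1: Count records where department = 'engineering': 2
Step 2: Total bonus added: 2 × 50 = 100
Step 3: Original sum of years: 89
Step 4: Final sum = 89 + 100 = 189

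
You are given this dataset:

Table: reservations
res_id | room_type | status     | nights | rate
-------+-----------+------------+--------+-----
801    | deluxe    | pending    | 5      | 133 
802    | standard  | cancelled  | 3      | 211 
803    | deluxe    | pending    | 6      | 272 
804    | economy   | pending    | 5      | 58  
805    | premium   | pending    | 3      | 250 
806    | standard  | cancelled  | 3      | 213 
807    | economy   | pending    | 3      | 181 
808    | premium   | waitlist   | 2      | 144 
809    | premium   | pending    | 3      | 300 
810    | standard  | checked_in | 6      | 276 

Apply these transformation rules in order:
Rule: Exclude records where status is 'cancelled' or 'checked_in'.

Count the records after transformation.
7

Step 1: Count records to exclude
  - 2 (cancelled) + 1 (checked_in) = 3 records
Step 2: Total records: 10
Step 3: Remaining = 10 - 3 = 7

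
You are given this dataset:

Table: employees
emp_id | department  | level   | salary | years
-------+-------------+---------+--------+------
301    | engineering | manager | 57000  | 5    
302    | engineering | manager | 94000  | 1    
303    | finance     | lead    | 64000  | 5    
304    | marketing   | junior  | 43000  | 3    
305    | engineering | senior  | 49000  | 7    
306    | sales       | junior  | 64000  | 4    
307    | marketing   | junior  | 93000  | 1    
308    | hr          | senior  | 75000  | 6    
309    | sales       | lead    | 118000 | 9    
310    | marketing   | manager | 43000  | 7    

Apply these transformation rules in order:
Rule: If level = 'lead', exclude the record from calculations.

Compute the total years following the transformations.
34

Step 1: Identify records where level = 'lead'
Step 2: The excluded records sum to 14
Step 3: Original total years = 48
Step 4: Remaining total = 48 - 14 = 34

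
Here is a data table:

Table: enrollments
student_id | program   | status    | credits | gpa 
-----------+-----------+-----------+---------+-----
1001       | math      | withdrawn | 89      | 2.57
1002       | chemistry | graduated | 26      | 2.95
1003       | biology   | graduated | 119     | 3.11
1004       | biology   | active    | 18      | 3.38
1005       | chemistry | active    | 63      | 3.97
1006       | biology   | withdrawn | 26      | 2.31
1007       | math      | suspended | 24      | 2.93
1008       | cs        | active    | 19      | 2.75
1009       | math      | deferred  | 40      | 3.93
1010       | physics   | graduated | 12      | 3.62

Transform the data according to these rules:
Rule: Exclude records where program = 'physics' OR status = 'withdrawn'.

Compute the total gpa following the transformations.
23.02

Step 1: Find records where program = 'physics' OR status = 'withdrawn'
Step 2: 3 records match, summing to 8.5
Step 3: Original sum: 31.52
Step 4: Remaining sum = 31.52 - 8.5 = 23.02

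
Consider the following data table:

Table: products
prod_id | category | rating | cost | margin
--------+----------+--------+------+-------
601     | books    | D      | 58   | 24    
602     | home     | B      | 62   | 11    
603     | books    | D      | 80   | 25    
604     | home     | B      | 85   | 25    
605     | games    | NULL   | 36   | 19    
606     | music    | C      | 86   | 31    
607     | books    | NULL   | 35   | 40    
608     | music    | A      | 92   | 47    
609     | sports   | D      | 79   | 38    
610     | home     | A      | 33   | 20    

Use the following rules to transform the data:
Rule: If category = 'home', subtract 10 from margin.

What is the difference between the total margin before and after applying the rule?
30

Step 1: Original sum of margin = 280
Step 2: 3 records have category = 'home'
Step 3: Each affected record changes by -10
Step 4: Total change = 3 × -10 = -30
Step 5: New sum = 280 + -30 = 250
Step 6: Difference = |250 - 280| = 30
        (Sum decreased by 30)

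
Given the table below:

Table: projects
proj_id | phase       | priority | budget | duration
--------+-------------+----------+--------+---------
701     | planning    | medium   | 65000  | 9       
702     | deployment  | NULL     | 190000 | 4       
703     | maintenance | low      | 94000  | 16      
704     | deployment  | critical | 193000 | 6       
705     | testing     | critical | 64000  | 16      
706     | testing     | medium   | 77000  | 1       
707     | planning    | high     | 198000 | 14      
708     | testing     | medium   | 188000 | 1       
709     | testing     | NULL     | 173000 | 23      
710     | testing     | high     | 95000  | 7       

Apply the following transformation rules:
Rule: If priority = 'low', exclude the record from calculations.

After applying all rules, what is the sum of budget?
1243000

Step 1: Identify records where priority = 'low'
Step 2: The excluded records sum to 94000
Step 3: Original total budget = 1337000
Step 4: Remaining total = 1337000 - 94000 = 1243000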